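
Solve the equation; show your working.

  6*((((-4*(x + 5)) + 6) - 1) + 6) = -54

Step 1. [6*((((-4*(x + 5)) + 6) - 1) + 6) = -54] leading coefficient 6: divide by 6, so div: (((-4*(x + 5)) + 6) - 1) + 6 = -9.
Step 2. [(((-4*(x + 5)) + 6) - 1) + 6 = -9] 6 comes off first (subtract 6) ⇒ sub: ((-4*(x + 5)) + 6) - 1 = -15.
Step 3. [((-4*(x + 5)) + 6) - 1 = -15] -1 is outermost — add 1 both sides. So sub: (-4*(x + 5)) + 6 = -14.
Step 4. [(-4*(x + 5)) + 6 = -14] the outer +6 inverts by subtracting 6, so sub: -4*(x + 5) = -20.
Step 5. [-4*(x + 5) = -20] -4 out front; divide by -4. So div: x + 5 = 5.
Step 6. [x + 5 = 5] 5 comes off first (subtract 5) ⇒ sub: x = 0.

Answer: x ∈ {0}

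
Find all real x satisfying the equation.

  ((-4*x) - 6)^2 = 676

Step 1. [((-4*x) - 6)^2 = 676] LHS squared, RHS 676 ≥ 0: apply √ (±). So sqrt: (-4*x) - 6 = 26 or -26.
Step 2. [(-4*x) - 6 = 26 or -26] -6 is outermost — add 6 both sides. So sub: -4*x = 32 or -20.
Step 3. [-4*x = 32 or -20] divide by the outer -4, so div: x = -8 or 5.

Answer: x ∈ {-8, 5}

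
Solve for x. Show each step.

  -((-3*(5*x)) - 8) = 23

Step 1. [-((-3*(5*x)) - 8) = 23] flip signs both sides. So neg: (-3*(5*x)) - 8 = -23.
Step 2. [(-3*(5*x)) - 8 = -23] 8 comes off first (add 8). So sub: -3*(5*x) = -15.
Step 3. [-3*(5*x) = -15] -3 out front; divide by -3. So div: 5*x = 5.
Step 4. [5*x = 5] divide by the outer 5, so div: x = 1.

Answer: x ∈ {1}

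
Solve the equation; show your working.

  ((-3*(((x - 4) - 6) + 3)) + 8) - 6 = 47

Step 1. [((-3*(((x - 4) - 6) + 3)) + 8) - 6 = 47] 6 comes off first (add 6), so sub: (-3*(((x - 4) - 6) + 3)) + 8 = 53.
Step 2. [(-3*(((x - 4) - 6) + 3)) + 8 = 53] +8 is outermost — subtract 8 both sides, so sub: -3*(((x - 4) - 6) + 3) = 45.
Step 3. [-3*(((x - 4) - 6) + 3) = 45] -3 out front; divide by -3, so div: ((x - 4) - 6) + 3 = -15.
Step 4. [((x - 4) - 6) + 3 = -15] peel the +3: subtract 3 from each side ⇒ sub: (x - 4) - 6 = -18.
Step 5. [(x - 4) - 6 = -18] peel the -6: add 6 from each side ⇒ sub: x - 4 = -12.
Step 6. [x - 4 = -12] the outer -4 inverts by adding 4 ⇒ sub: x = -8.

Answer: x ∈ {-8}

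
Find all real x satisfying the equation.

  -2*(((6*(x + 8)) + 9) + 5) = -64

Step 1. [-2*(((6*(x + 8)) + 9) + 5) = -64] leading coefficient -2: divide by -2, so div: ((6*(x + 8)) + 9) + 5 = 32.
Step 2. [((6*(x + 8)) + 9) + 5 = 32] the outer +5 inverts by subtracting 5 ⇒ sub: (6*(x + 8)) + 9 = 27.
Step 3. [(6*(x + 8)) + 9 = 27] 9 comes off first (subtract 9), so sub: 6*(x + 8) = 18.
Step 4. [6*(x + 8) = 18] divide by the outer 6 ⇒ div: x + 8 = 3.
Step 5. [x + 8 = 3] peel the +8: subtract 8 from each side, so sub: x = -5.

Answer: x ∈ {-5}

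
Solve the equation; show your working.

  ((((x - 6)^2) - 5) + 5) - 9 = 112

Step 1. [((((x - 6)^2) - 5) + 5) - 9 = 112] -9 is outermost — add 9 both sides, so sub: (((x - 6)^2) - 5) + 5 = 121.
Step 2. [(((x - 6)^2) - 5) + 5 = 121] 5 comes off first (subtract 5), so sub: ((x - 6)^2) - 5 = 116.
Step 3. [((x - 6)^2) - 5 = 116] peel the -5: add 5 from each side, so sub: (x - 6)^2 = 121.
Step 4. [(x - 6)^2 = 121] LHS squared, RHS 121 ≥ 0: apply √ (±) ⇒ sqrt: x - 6 = 11 or -11.
Step 5. [x - 6 = 11 or -11] add 6: x sits inside (… - 6). So sub: x = 17 or -5.

Answer: x ∈ {-5, 17}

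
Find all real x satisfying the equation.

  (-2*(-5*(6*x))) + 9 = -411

Step 1. [(-2*(-5*(6*x))) + 9 = -411] peel the +9: subtract 9 from each side, so sub: -2*(-5*(6*x)) = -420.
Step 2. [-2*(-5*(6*x)) = -420] leading coefficient -2: divide by -2. So div: -5*(6*x) = 210.
Step 3. [-5*(6*x) = 210] divide by the outer -5, so div: 6*x = -42.
Step 4. [6*x = -42] leading coefficient 6: divide by 6, so div: x = -7.

Answer: x ∈ {-7}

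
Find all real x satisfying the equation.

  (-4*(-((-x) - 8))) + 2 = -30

Step 1. [(-4*(-((-x) - 8))) + 2 = -30] subtract 2: x sits inside (… + 2), so sub: -4*(-((-x) - 8)) = -32.
Step 2. [-4*(-((-x) - 8)) = -32] divide by the outer -4. So div: -((-x) - 8) = 8.
Step 3. [-((-x) - 8) = 8] flip signs both sides. So neg: (-x) - 8 = -8.
Step 4. [(-x) - 8 = -8] the outer -8 inverts by adding 8, so sub: -x = 0.
Step 5. [-x = 0] leading − — multiply by −1, so neg: x = 0.

Answer: x ∈ {0}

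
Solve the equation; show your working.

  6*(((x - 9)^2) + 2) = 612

Step 1. [6*(((x - 9)^2) + 2) = 612] LHS = 6·(…); ÷6 both sides ⇒ div: ((x - 9)^2) + 2 = 102.
Step 2. [((x - 9)^2) + 2 = 102] +2 is outermost — subtract 2 both sides ⇒ sub: (x - 9)^2 = 100.
Step 3. [(x - 9)^2 = 100] LHS squared, RHS 100 ≥ 0: apply √ (±). So sqrt: x - 9 = 10 or -10.
Step 4. [x - 9 = 10 or -10] -9 is outermost — add 9 both sides ⇒ sub: x = 19 or -1.

Answer: x ∈ {-1, 19}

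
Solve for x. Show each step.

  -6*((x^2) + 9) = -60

Step 1. [-6*((x^2) + 9) = -60] LHS = -6·(…); ÷-6 both sides ⇒ div: (x^2) + 9 = 10.
Step 2. [(x^2) + 9 = 10] the outer +9 inverts by subtracting 9. So sub: x^2 = 1.
Step 3. [x^2 = 1] √ both sides: 1 ≥ 0 gives two branches, so sqrt: x = 1 or -1.

Answer: x ∈ {-1, 1}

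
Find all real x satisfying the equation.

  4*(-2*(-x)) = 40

Step 1. [4*(-2*(-x)) = 40] leading coefficient 4: divide by 4 ⇒ div: -2*(-x) = 10.
Step 2. [-2*(-x) = 10] leading coefficient -2: divide by -2 ⇒ div: -x = -5.
Step 3. [-x = -5] LHS negated; negate both sides. So neg: x = 5.

Answer: x ∈ {5}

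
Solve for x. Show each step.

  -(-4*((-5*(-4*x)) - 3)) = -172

Step 1. [-(-4*((-5*(-4*x)) - 3)) = -172] LHS negated; negate both sides, so neg: -4*((-5*(-4*x)) - 3) = 172.
Step 2. [-4*((-5*(-4*x)) - 3) = 172] -4 out front; divide by -4 ⇒ div: (-5*(-4*x)) - 3 = -43.
Step 3. [(-5*(-4*x)) - 3 = -43] -3 is outermost — add 3 both sides, so sub: -5*(-4*x) = -40.
Step 4. [-5*(-4*x) = -40] divide by the outer -5, so div: -4*x = 8.
Step 5. [-4*x = 8] -4 out front; divide by -4, so div: x = -2.

Answer: x ∈ {-2}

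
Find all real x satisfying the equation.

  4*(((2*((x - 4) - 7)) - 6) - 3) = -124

Step 1. [4*(((2*((x - 4) - 7)) - 6) - 3) = -124] LHS = 4·(…); ÷4 both sides. So div: ((2*((x - 4) - 7)) - 6) - 3 = -31.
Step 2. [((2*((x - 4) - 7)) - 6) - 3 = -31] 3 comes off first (add 3) ⇒ sub: (2*((x - 4) - 7)) - 6 = -28.
Step 3. [(2*((x - 4) - 7)) - 6 = -28] -6 is outermost — add 6 both sides. So sub: 2*((x - 4) - 7) = -22.
Step 4. [2*((x - 4) - 7) = -22] divide by the outer 2. So div: (x - 4) - 7 = -11.
Step 5. [(x - 4) - 7 = -11] peel the -7: add 7 from each side ⇒ sub: x - 4 = -4.
Step 6. [x - 4 = -4] -4 is outermost — add 4 both sides, so sub: x = 0.

Answer: x ∈ {0}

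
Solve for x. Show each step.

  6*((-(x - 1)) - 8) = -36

Step 1. [6*((-(x - 1)) - 8) = -36] 6 out front; divide by 6. So div: (-(x - 1)) - 8 = -6.
Step 2. [(-(x - 1)) - 8 = -6] add 8: x sits inside (… - 8), so sub: -(x - 1) = 2.
Step 3. [-(x - 1) = 2] leading − — multiply by −1. So neg: x - 1 = -2.
Step 4. [x - 1 = -2] peel the -1: add 1 from each side. So sub: x = -1.

Answer: x ∈ {-1}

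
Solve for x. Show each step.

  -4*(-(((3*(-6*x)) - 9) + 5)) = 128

Step 1. [-4*(-(((3*(-6*x)) - 9) + 5)) = 128] LHS = -4·(…); ÷-4 both sides, so div: -(((3*(-6*x)) - 9) + 5) = -32.
Step 2. [-(((3*(-6*x)) - 9) + 5) = -32] flip signs both sides. So neg: ((3*(-6*x)) - 9) + 5 = 32.
Step 3. [((3*(-6*x)) - 9) + 5 = 32] subtract 5: x sits inside (… + 5). So sub: (3*(-6*x)) - 9 = 27.
Step 4. [(3*(-6*x)) - 9 = 27] -9 is outermost — add 9 both sides. So sub: 3*(-6*x) = 36.
Step 5. [3*(-6*x) = 36] 3·(inner) — divide through by 3, so div: -6*x = 12.
Step 6. [-6*x = 12] LHS = -6·(…); ÷-6 both sides, so div: x = -2.

Answer: x ∈ {-2}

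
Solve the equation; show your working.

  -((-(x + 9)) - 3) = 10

Step 1. [-((-(x + 9)) - 3) = 10] leading − — multiply by −1, so neg: (-(x + 9)) - 3 = -10.
Step 2. [(-(x + 9)) - 3 = -10] 3 comes off first (add 3). So sub: -(x + 9) = -7.
Step 3. [-(x + 9) = -7] leading − — multiply by −1. So neg: x + 9 = 7.
Step 4. [x + 9 = 7] +9 is outermost — subtract 9 both sides ⇒ sub: x = -2.

Answer: x ∈ {-2}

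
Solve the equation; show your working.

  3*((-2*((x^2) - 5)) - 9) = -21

Step 1. [3*((-2*((x^2) - 5)) - 9) = -21] 3 out front; divide by 3. So div: (-2*((x^2) - 5)) - 9 = -7.
Step 2. [(-2*((x^2) - 5)) - 9 = -7] peel the -9: add 9 from each side. So sub: -2*((x^2) - 5) = 2.
Step 3. [-2*((x^2) - 5) = 2] divide by the outer -2. So div: (x^2) - 5 = -1.
Step 4. [(x^2) - 5 = -1] add 5: x sits inside (… - 5), so sub: x^2 = 4.
Step 5. [x^2 = 4] √ both sides: 4 ≥ 0 gives two branches, so sqrt: x = 2 or -2.

Answer: x ∈ {-2, 2}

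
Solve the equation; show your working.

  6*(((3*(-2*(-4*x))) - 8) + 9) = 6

Step 1. [6*(((3*(-2*(-4*x))) - 8) + 9) = 6] divide by the outer 6. So div: ((3*(-2*(-4*x))) - 8) + 9 = 1.
Step 2. [((3*(-2*(-4*x))) - 8) + 9 = 1] subtract 9: x sits inside (… + 9) ⇒ sub: (3*(-2*(-4*x))) - 8 = -8.
Step 3. [(3*(-2*(-4*x))) - 8 = -8] add 8: x sits inside (… - 8), so sub: 3*(-2*(-4*x)) = 0.
Step 4. [3*(-2*(-4*x)) = 0] 3·(inner) — divide through by 3 ⇒ div: -2*(-4*x) = 0.
Step 5. [-2*(-4*x) = 0] divide by the outer -2. So div: -4*x = 0.
Step 6. [-4*x = 0] -4 out front; divide by -4. So div: x = 0.

Answer: x ∈ {0}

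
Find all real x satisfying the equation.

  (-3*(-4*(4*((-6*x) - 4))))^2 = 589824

Step 1. [(-3*(-4*(4*((-6*x) - 4))))^2 = 589824] 589824 ≥ 0, LHS is (·)² — take ±√ ⇒ sqrt: -3*(-4*(4*((-6*x) - 4))) = 768 or -768.
Step 2. [-3*(-4*(4*((-6*x) - 4))) = 768 or -768] -3·(inner) — divide through by -3. So div: -4*(4*((-6*x) - 4)) = -256 or 256.
Step 3. [-4*(4*((-6*x) - 4)) = -256 or 256] LHS = -4·(…); ÷-4 both sides. So div: 4*((-6*x) - 4) = 64 or -64.
Step 4. [4*((-6*x) - 4) = 64 or -64] 4·(inner) — divide through by 4 ⇒ div: (-6*x) - 4 = 16 or -16.
Step 5. [(-6*x) - 4 = 16 or -16] the outer -4 inverts by adding 4, so sub: -6*x = 20 or -12.
Step 6. [-6*x = 20 or -12] leading coefficient -6: divide by -6. So div: x = -10/3 or 2.

Answer: x ∈ {-10/3, 2}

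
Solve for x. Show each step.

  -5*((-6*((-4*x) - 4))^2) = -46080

Step 1. [-5*((-6*((-4*x) - 4))^2) = -46080] -5·(inner) — divide through by -5, so div: (-6*((-4*x) - 4))^2 = 9216.
Step 2. [(-6*((-4*x) - 4))^2 = 9216] LHS squared, RHS 9216 ≥ 0: apply √ (±) ⇒ sqrt: -6*((-4*x) - 4) = 96 or -96.
Step 3. [-6*((-4*x) - 4) = 96 or -96] leading coefficient -6: divide by -6, so div: (-4*x) - 4 = -16 or 16.
Step 4. [(-4*x) - 4 = -16 or 16] -4 divides every term; factor it out ⇒ factor: x + 1 = 4 or -4.
Step 5. [x + 1 = 4 or -4] subtract 1: x sits inside (… + 1) ⇒ sub: x = 3 or -5.

Answer: x ∈ {-5, 3}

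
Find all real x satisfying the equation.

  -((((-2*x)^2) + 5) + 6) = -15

Step 1. [-((((-2*x)^2) + 5) + 6) = -15] leading − — multiply by −1, so neg: (((-2*x)^2) + 5) + 6 = 15.
Step 2. [(((-2*x)^2) + 5) + 6 = 15] +6 is outermost — subtract 6 both sides ⇒ sub: ((-2*x)^2) + 5 = 9.
Step 3. [((-2*x)^2) + 5 = 9] 5 comes off first (subtract 5). So sub: (-2*x)^2 = 4.
Step 4. [(-2*x)^2 = 4] √ both sides: 4 ≥ 0 gives two branches ⇒ sqrt: -2*x = 2 or -2.
Step 5. [-2*x = 2 or -2] LHS = -2·(…); ÷-2 both sides ⇒ div: x = -1 or 1.

Answer: x ∈ {-1, 1}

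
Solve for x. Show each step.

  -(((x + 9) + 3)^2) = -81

Step 1. [-(((x + 9) + 3)^2) = -81] leading − — multiply by −1. So neg: ((x + 9) + 3)^2 = 81.
Step 2. [((x + 9) + 3)^2 = 81] √ both sides: 81 ≥ 0 gives two branches ⇒ sqrt: (x + 9) + 3 = 9 or -9.
Step 3. [(x + 9) + 3 = 9 or -9] 3 comes off first (subtract 3). So sub: x + 9 = 6 or -12.
Step 4. [x + 9 = 6 or -12] 9 comes off first (subtract 9). So sub: x = -3 or -21.

Answer: x ∈ {-21, -3}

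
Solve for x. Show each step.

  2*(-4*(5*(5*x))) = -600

Step 1. [2*(-4*(5*(5*x))) = -600] 2·(inner) — divide through by 2, so div: -4*(5*(5*x)) = -300.
Step 2. [-4*(5*(5*x)) = -300] LHS = -4·(…); ÷-4 both sides ⇒ div: 5*(5*x) = 75.
Step 3. [5*(5*x) = 75] divide by the outer 5, so div: 5*x = 15.
Step 4. [5*x = 15] 5 out front; divide by 5 ⇒ div: x = 3.

Answer: x ∈ {3}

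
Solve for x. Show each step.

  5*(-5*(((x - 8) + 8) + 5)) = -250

Step 1. [5*(-5*(((x - 8) + 8) + 5)) = -250] 5 out front; divide by 5 ⇒ div: -5*(((x - 8) + 8) + 5) = -50.
Step 2. [-5*(((x - 8) + 8) + 5) = -50] -5·(inner) — divide through by -5. So div: ((x - 8) + 8) + 5 = 10.
Step 3. [((x - 8) + 8) + 5 = 10] subtract 5: x sits inside (… + 5) ⇒ sub: (x - 8) + 8 = 5.
Step 4. [(x - 8) + 8 = 5] 8 comes off first (subtract 8). So sub: x - 8 = -3.
Step 5. [x - 8 = -3] peel the -8: add 8 from each side ⇒ sub: x = 5.

Answer: x ∈ {5}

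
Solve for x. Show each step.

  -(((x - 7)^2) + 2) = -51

Step 1. [-(((x - 7)^2) + 2) = -51] leading − — multiply by −1 ⇒ neg: ((x - 7)^2) + 2 = 51.
Step 2. [((x - 7)^2) + 2 = 51] +2 is outermost — subtract 2 both sides ⇒ sub: (x - 7)^2 = 49.
Step 3. [(x - 7)^2 = 49] 49 ≥ 0, LHS is (·)² — take ±√. So sqrt: x - 7 = 7 or -7.
Step 4. [x - 7 = 7 or -7] the outer -7 inverts by adding 7 ⇒ sub: x = 14 or 0.

Answer: x ∈ {0, 14}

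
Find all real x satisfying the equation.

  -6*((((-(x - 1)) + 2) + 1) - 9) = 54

Step 1. [-6*((((-(x - 1)) + 2) + 1) - 9) = 54] LHS = -6·(…); ÷-6 both sides ⇒ div: (((-(x - 1)) + 2) + 1) - 9 = -9.
Step 2. [(((-(x - 1)) + 2) + 1) - 9 = -9] peel the -9: add 9 from each side ⇒ sub: ((-(x - 1)) + 2) + 1 = 0.
Step 3. [((-(x - 1)) + 2) + 1 = 0] subtract 1: x sits inside (… + 1), so sub: (-(x - 1)) + 2 = -1.
Step 4. [(-(x - 1)) + 2 = -1] 2 comes off first (subtract 2), so sub: -(x - 1) = -3.
Step 5. [-(x - 1) = -3] leading − — multiply by −1, so neg: x - 1 = 3.
Step 6. [x - 1 = 3] add 1: x sits inside (… - 1), so sub: x = 4.

Answer: x ∈ {4}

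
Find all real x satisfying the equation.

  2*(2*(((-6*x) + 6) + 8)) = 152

Step 1. [2*(2*(((-6*x) + 6) + 8)) = 152] LHS = 2·(…); ÷2 both sides, so div: 2*(((-6*x) + 6) + 8) = 76.
Step 2. [2*(((-6*x) + 6) + 8) = 76] divide by the outer 2, so div: ((-6*x) + 6) + 8 = 38.
Step 3. [((-6*x) + 6) + 8 = 38] the outer +8 inverts by subtracting 8 ⇒ sub: (-6*x) + 6 = 30.
Step 4. [(-6*x) + 6 = 30] common factor -6 (LHS and 30) — divide through. So factor: x - 1 = -5.
Step 5. [x - 1 = -5] 1 comes off first (add 1) ⇒ sub: x = -4.

Answer: x ∈ {-4}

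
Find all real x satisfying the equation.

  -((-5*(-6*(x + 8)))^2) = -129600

Step 1. [-((-5*(-6*(x + 8)))^2) = -129600] flip signs both sides. So neg: (-5*(-6*(x + 8)))^2 = 129600.
Step 2. [(-5*(-6*(x + 8)))^2 = 129600] LHS squared, RHS 129600 ≥ 0: apply √ (±). So sqrt: -5*(-6*(x + 8)) = 360 or -360.
Step 3. [-5*(-6*(x + 8)) = 360 or -360] divide by the outer -5 ⇒ div: -6*(x + 8) = -72 or 72.
Step 4. [-6*(x + 8) = -72 or 72] -6 out front; divide by -6 ⇒ div: x + 8 = 12 or -12.
Step 5. [x + 8 = 12 or -12] +8 is outermost — subtract 8 both sides. So sub: x = 4 or -20.

Answer: x ∈ {-20, 4}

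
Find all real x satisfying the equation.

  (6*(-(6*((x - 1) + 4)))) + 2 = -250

Step 1. [(6*(-(6*((x - 1) + 4)))) + 2 = -250] the outer +2 inverts by subtracting 2. So sub: 6*(-(6*((x - 1) + 4))) = -252.
Step 2. [6*(-(6*((x - 1) + 4))) = -252] 6·(inner) — divide through by 6 ⇒ div: -(6*((x - 1) + 4)) = -42.
Step 3. [-(6*((x - 1) + 4)) = -42] leading − — multiply by −1 ⇒ neg: 6*((x - 1) + 4) = 42.
Step 4. [6*((x - 1) + 4) = 42] 6 out front; divide by 6, so div: (x - 1) + 4 = 7.
Step 5. [(x - 1) + 4 = 7] +4 is outermost — subtract 4 both sides ⇒ sub: x - 1 = 3.
Step 6. [x - 1 = 3] add 1: x sits inside (… - 1). So sub: x = 4.

Answer: x ∈ {4}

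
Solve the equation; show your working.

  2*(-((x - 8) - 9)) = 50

Step 1. [2*(-((x - 8) - 9)) = 50] divide by the outer 2. So div: -((x - 8) - 9) = 25.
Step 2. [-((x - 8) - 9) = 25] leading − — multiply by −1. So neg: (x - 8) - 9 = -25.
Step 3. [(x - 8) - 9 = -25] add 9: x sits inside (… - 9) ⇒ sub: x - 8 = -16.
Step 4. [x - 8 = -16] the outer -8 inverts by adding 8. So sub: x = -8.

Answer: x ∈ {-8}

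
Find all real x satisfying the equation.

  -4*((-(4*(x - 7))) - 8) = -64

Step 1. [-4*((-(4*(x - 7))) - 8) = -64] -4·(inner) — divide through by -4. So div: (-(4*(x - 7))) - 8 = 16.
Step 2. [(-(4*(x - 7))) - 8 = 16] 8 comes off first (add 8). So sub: -(4*(x - 7)) = 24.
Step 3. [-(4*(x - 7)) = 24] flip signs both sides ⇒ neg: 4*(x - 7) = -24.
Step 4. [4*(x - 7) = -24] divide by the outer 4. So div: x - 7 = -6.
Step 5. [x - 7 = -6] add 7: x sits inside (… - 7). So sub: x = 1.

Answer: x ∈ {1}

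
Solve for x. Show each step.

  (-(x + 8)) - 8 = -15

Step 1. [(-(x + 8)) - 8 = -15] the outer -8 inverts by adding 8. So sub: -(x + 8) = -7.
Step 2. [-(x + 8) = -7] leading − — multiply by −1 ⇒ neg: x + 8 = 7.
Step 3. [x + 8 = 7] subtract 8: x sits inside (… + 8), so sub: x = -1.

Answer: x ∈ {-1}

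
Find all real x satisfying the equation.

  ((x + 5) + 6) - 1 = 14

Step 1. [((x + 5) + 6) - 1 = 14] add 1: x sits inside (… - 1) ⇒ sub: (x + 5) + 6 = 15.
Step 2. [(x + 5) + 6 = 15] the outer +6 inverts by subtracting 6 ⇒ sub: x + 5 = 9.
Step 3. [x + 5 = 9] peel the +5: subtract 5 from each side ⇒ sub: x = 4.

Answer: x ∈ {4}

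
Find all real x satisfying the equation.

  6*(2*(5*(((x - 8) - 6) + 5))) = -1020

Step 1. [6*(2*(5*(((x - 8) - 6) + 5))) = -1020] 6·(inner) — divide through by 6. So div: 2*(5*(((x - 8) - 6) + 5)) = -170.
Step 2. [2*(5*(((x - 8) - 6) + 5)) = -170] leading coefficient 2: divide by 2. So div: 5*(((x - 8) - 6) + 5) = -85.
Step 3. [5*(((x - 8) - 6) + 5) = -85] LHS = 5·(…); ÷5 both sides, so div: ((x - 8) - 6) + 5 = -17.
Step 4. [((x - 8) - 6) + 5 = -17] +5 is outermost — subtract 5 both sides. So sub: (x - 8) - 6 = -22.
Step 5. [(x - 8) - 6 = -22] the outer -6 inverts by adding 6, so sub: x - 8 = -16.
Step 6. [x - 8 = -16] the outer -8 inverts by adding 8 ⇒ sub: x = -8.

Answer: x ∈ {-8}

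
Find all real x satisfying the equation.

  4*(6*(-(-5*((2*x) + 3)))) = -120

Step 1. [4*(6*(-(-5*((2*x) + 3)))) = -120] leading coefficient 4: divide by 4 ⇒ div: 6*(-(-5*((2*x) + 3))) = -30.
Step 2. [6*(-(-5*((2*x) + 3))) = -30] 6·(inner) — divide through by 6. So div: -(-5*((2*x) + 3)) = -5.
Step 3. [-(-5*((2*x) + 3)) = -5] LHS negated; negate both sides ⇒ neg: -5*((2*x) + 3) = 5.
Step 4. [-5*((2*x) + 3) = 5] -5 out front; divide by -5, so div: (2*x) + 3 = -1.
Step 5. [(2*x) + 3 = -1] the outer +3 inverts by subtracting 3, so sub: 2*x = -4.
Step 6. [2*x = -4] 2 out front; divide by 2. So div: x = -2.

Answer: x ∈ {-2}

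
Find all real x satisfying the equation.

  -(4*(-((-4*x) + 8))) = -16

Step 1. [-(4*(-((-4*x) + 8))) = -16] flip signs both sides. So neg: 4*(-((-4*x) + 8)) = 16.
Step 2. [4*(-((-4*x) + 8)) = 16] LHS = 4·(…); ÷4 both sides ⇒ div: -((-4*x) + 8) = 4.
Step 3. [-((-4*x) + 8) = 4] leading − — multiply by −1. So neg: (-4*x) + 8 = -4.
Step 4. [(-4*x) + 8 = -4] -4 divides every term; factor it out, so factor: x - 2 = 1.
Step 5. [x - 2 = 1] the outer -2 inverts by adding 2. So sub: x = 3.

Answer: x ∈ {3}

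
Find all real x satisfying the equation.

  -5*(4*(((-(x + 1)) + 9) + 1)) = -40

Step 1. [-5*(4*(((-(x + 1)) + 9) + 1)) = -40] -5 out front; divide by -5, so div: 4*(((-(x + 1)) + 9) + 1) = 8.
Step 2. [4*(((-(x + 1)) + 9) + 1) = 8] 4·(inner) — divide through by 4, so div: ((-(x + 1)) + 9) + 1 = 2.
Step 3. [((-(x + 1)) + 9) + 1 = 2] the outer +1 inverts by subtracting 1, so sub: (-(x + 1)) + 9 = 1.
Step 4. [(-(x + 1)) + 9 = 1] peel the +9: subtract 9 from each side, so sub: -(x + 1) = -8.
Step 5. [-(x + 1) = -8] leading − — multiply by −1. So neg: x + 1 = 8.
Step 6. [x + 1 = 8] 1 comes off first (subtract 1), so sub: x = 7.

Answer: x ∈ {7}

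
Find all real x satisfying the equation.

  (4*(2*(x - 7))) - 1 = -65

Step 1. [(4*(2*(x - 7))) - 1 = -65] the outer -1 inverts by adding 1, so sub: 4*(2*(x - 7)) = -64.
Step 2. [4*(2*(x - 7)) = -64] divide by the outer 4, so div: 2*(x - 7) = -16.
Step 3. [2*(x - 7) = -16] 2·(inner) — divide through by 2. So div: x - 7 = -8.
Step 4. [x - 7 = -8] the outer -7 inverts by adding 7. So sub: x = -1.

Answer: x ∈ {-1}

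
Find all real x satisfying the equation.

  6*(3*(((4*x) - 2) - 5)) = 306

Step 1. [6*(3*(((4*x) - 2) - 5)) = 306] LHS = 6·(…); ÷6 both sides, so div: 3*(((4*x) - 2) - 5) = 51.
Step 2. [3*(((4*x) - 2) - 5) = 51] 3 out front; divide by 3. So div: ((4*x) - 2) - 5 = 17.
Step 3. [((4*x) - 2) - 5 = 17] 5 comes off first (add 5). So sub: (4*x) - 2 = 22.
Step 4. [(4*x) - 2 = 22] peel the -2: add 2 from each side. So sub: 4*x = 24.
Step 5. [4*x = 24] leading coefficient 4: divide by 4 ⇒ div: x = 6.

Answer: x ∈ {6}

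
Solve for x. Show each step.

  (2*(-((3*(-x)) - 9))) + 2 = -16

Step 1. [(2*(-((3*(-x)) - 9))) + 2 = -16] the outer +2 inverts by subtracting 2 ⇒ sub: 2*(-((3*(-x)) - 9)) = -18.
Step 2. [2*(-((3*(-x)) - 9)) = -18] 2·(inner) — divide through by 2. So div: -((3*(-x)) - 9) = -9.
Step 3. [-((3*(-x)) - 9) = -9] flip signs both sides ⇒ neg: (3*(-x)) - 9 = 9.
Step 4. [(3*(-x)) - 9 = 9] 3 | LHS and 3 | 9: pull 3 out ⇒ factor: (-x) - 3 = 3.
Step 5. [(-x) - 3 = 3] the outer -3 inverts by adding 3. So sub: -x = 6.
Step 6. [-x = 6] LHS negated; negate both sides ⇒ neg: x = -6.

Answer: x ∈ {-6}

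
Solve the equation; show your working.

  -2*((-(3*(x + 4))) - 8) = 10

Step 1. [-2*((-(3*(x + 4))) - 8) = 10] divide by the outer -2, so div: (-(3*(x + 4))) - 8 = -5.
Step 2. [(-(3*(x + 4))) - 8 = -5] the outer -8 inverts by adding 8, so sub: -(3*(x + 4)) = 3.
Step 3. [-(3*(x + 4)) = 3] LHS negated; negate both sides. So neg: 3*(x + 4) = -3.
Step 4. [3*(x + 4) = -3] LHS = 3·(…); ÷3 both sides ⇒ div: x + 4 = -1.
Step 5. [x + 4 = -1] subtract 4: x sits inside (… + 4) ⇒ sub: x = -5.

Answer: x ∈ {-5}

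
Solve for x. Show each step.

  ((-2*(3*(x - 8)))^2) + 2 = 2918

Step 1. [((-2*(3*(x - 8)))^2) + 2 = 2918] peel the +2: subtract 2 from each side ⇒ sub: (-2*(3*(x - 8)))^2 = 2916.
Step 2. [(-2*(3*(x - 8)))^2 = 2916] √ both sides: 2916 ≥ 0 gives two branches ⇒ sqrt: -2*(3*(x - 8)) = 54 or -54.
Step 3. [-2*(3*(x - 8)) = 54 or -54] -2·(inner) — divide through by -2, so div: 3*(x - 8) = -27 or 27.
Step 4. [3*(x - 8) = -27 or 27] leading coefficient 3: divide by 3. So div: x - 8 = -9 or 9.
Step 5. [x - 8 = -9 or 9] 8 comes off first (add 8). So sub: x = -1 or 17.

Answer: x ∈ {-1, 17}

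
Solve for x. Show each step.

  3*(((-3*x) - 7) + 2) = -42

Step 1. [3*(((-3*x) - 7) + 2) = -42] 3 out front; divide by 3, so div: ((-3*x) - 7) + 2 = -14.
Step 2. [((-3*x) - 7) + 2 = -14] peel the +2: subtract 2 from each side, so sub: (-3*x) - 7 = -16.
Step 3. [(-3*x) - 7 = -16] -7 is outermost — add 7 both sides, so sub: -3*x = -9.
Step 4. [-3*x = -9] divide by the outer -3 ⇒ div: x = 3.

Answer: x ∈ {3}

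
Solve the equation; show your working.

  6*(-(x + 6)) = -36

Step 1. [6*(-(x + 6)) = -36] 6·(inner) — divide through by 6 ⇒ div: -(x + 6) = -6.
Step 2. [-(x + 6) = -6] leading − — multiply by −1. So neg: x + 6 = 6.
Step 3. [x + 6 = 6] subtract 6: x sits inside (… + 6), so sub: x = 0.

Answer: x ∈ {0}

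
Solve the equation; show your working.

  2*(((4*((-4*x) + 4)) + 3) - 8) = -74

Step 1. [2*(((4*((-4*x) + 4)) + 3) - 8) = -74] LHS = 2·(…); ÷2 both sides ⇒ div: ((4*((-4*x) + 4)) + 3) - 8 = -37.
Step 2. [((4*((-4*x) + 4)) + 3) - 8 = -37] add 8: x sits inside (… - 8) ⇒ sub: (4*((-4*x) + 4)) + 3 = -29.
Step 3. [(4*((-4*x) + 4)) + 3 = -29] 3 comes off first (subtract 3) ⇒ sub: 4*((-4*x) + 4) = -32.
Step 4. [4*((-4*x) + 4) = -32] divide by the outer 4, so div: (-4*x) + 4 = -8.
Step 5. [(-4*x) + 4 = -8] the outer +4 inverts by subtracting 4 ⇒ sub: -4*x = -12.
Step 6. [-4*x = -12] leading coefficient -4: divide by -4, so div: x = 3.

Answer: x ∈ {3}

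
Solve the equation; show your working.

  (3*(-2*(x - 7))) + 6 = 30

Step 1. [(3*(-2*(x - 7))) + 6 = 30] common factor 3 (LHS and 30) — divide through. So factor: (-2*(x - 7)) + 2 = 10.
Step 2. [(-2*(x - 7)) + 2 = 10] the outer +2 inverts by subtracting 2, so sub: -2*(x - 7) = 8.
Step 3. [-2*(x - 7) = 8] divide by the outer -2. So div: x - 7 = -4.
Step 4. [x - 7 = -4] -7 is outermost — add 7 both sides. So sub: x = 3.

Answer: x ∈ {3}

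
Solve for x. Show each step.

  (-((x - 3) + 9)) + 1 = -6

Step 1. [(-((x - 3) + 9)) + 1 = -6] the outer +1 inverts by subtracting 1. So sub: -((x - 3) + 9) = -7.
Step 2. [-((x - 3) + 9) = -7] flip signs both sides ⇒ neg: (x - 3) + 9 = 7.
Step 3. [(x - 3) + 9 = 7] subtract 9: x sits inside (… + 9). So sub: x - 3 = -2.
Step 4. [x - 3 = -2] the outer -3 inverts by adding 3, so sub: x = 1.

Answer: x ∈ {1}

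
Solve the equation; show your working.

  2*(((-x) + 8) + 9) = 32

Step 1. [2*(((-x) + 8) + 9) = 32] leading coefficient 2: divide by 2, so div: ((-x) + 8) + 9 = 16.
Step 2. [((-x) + 8) + 9 = 16] subtract 9: x sits inside (… + 9) ⇒ sub: (-x) + 8 = 7.
Step 3. [(-x) + 8 = 7] subtract 8: x sits inside (… + 8) ⇒ sub: -x = -1.
Step 4. [-x = -1] flip signs both sides, so neg: x = 1.

Answer: x ∈ {1}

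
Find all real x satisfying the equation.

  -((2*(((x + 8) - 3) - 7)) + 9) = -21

Step 1. [-((2*(((x + 8) - 3) - 7)) + 9) = -21] LHS negated; negate both sides, so neg: (2*(((x + 8) - 3) - 7)) + 9 = 21.
Step 2. [(2*(((x + 8) - 3) - 7)) + 9 = 21] 9 comes off first (subtract 9), so sub: 2*(((x + 8) - 3) - 7) = 12.
Step 3. [2*(((x + 8) - 3) - 7) = 12] 2 out front; divide by 2, so div: ((x + 8) - 3) - 7 = 6.
Step 4. [((x + 8) - 3) - 7 = 6] the outer -7 inverts by adding 7, so sub: (x + 8) - 3 = 13.
Step 5. [(x + 8) - 3 = 13] 3 comes off first (add 3). So sub: x + 8 = 16.
Step 6. [x + 8 = 16] the outer +8 inverts by subtracting 8 ⇒ sub: x = 8.

Answer: x ∈ {8}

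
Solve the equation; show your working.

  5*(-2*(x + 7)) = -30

Step 1. [5*(-2*(x + 7)) = -30] LHS = 5·(…); ÷5 both sides ⇒ div: -2*(x + 7) = -6.
Step 2. [-2*(x + 7) = -6] divide by the outer -2, so div: x + 7 = 3.
Step 3. [x + 7 = 3] +7 is outermost — subtract 7 both sides ⇒ sub: x = -4.

Answer: x ∈ {-4}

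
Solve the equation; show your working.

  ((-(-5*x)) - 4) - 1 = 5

Step 1. [((-(-5*x)) - 4) - 1 = 5] the outer -1 inverts by adding 1 ⇒ sub: (-(-5*x)) - 4 = 6.
Step 2. [(-(-5*x)) - 4 = 6] add 4: x sits inside (… - 4) ⇒ sub: -(-5*x) = 10.
Step 3. [-(-5*x) = 10] leading − — multiply by −1. So neg: -5*x = -10.
Step 4. [-5*x = -10] -5 out front; divide by -5, so div: x = 2.

Answer: x ∈ {2}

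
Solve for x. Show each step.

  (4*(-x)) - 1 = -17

Step 1. [(4*(-x)) - 1 = -17] add 1: x sits inside (… - 1), so sub: 4*(-x) = -16.
Step 2. [4*(-x) = -16] divide by the outer 4 ⇒ div: -x = -4.
Step 3. [-x = -4] flip signs both sides, so neg: x = 4.

Answer: x ∈ {4}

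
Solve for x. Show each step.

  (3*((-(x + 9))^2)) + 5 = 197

Step 1. [(3*((-(x + 9))^2)) + 5 = 197] the outer +5 inverts by subtracting 5 ⇒ sub: 3*((-(x + 9))^2) = 192.
Step 2. [3*((-(x + 9))^2) = 192] divide by the outer 3, so div: (-(x + 9))^2 = 64.
Step 3. [(-(x + 9))^2 = 64] √ both sides: 64 ≥ 0 gives two branches ⇒ sqrt: -(x + 9) = 8 or -8.
Step 4. [-(x + 9) = 8 or -8] leading − — multiply by −1. So neg: x + 9 = -8 or 8.
Step 5. [x + 9 = -8 or 8] peel the +9: subtract 9 from each side ⇒ sub: x = -17 or -1.

Answer: x ∈ {-17, -1}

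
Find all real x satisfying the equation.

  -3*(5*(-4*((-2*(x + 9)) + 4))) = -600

Step 1. [-3*(5*(-4*((-2*(x + 9)) + 4))) = -600] LHS = -3·(…); ÷-3 both sides ⇒ div: 5*(-4*((-2*(x + 9)) + 4)) = 200.
Step 2. [5*(-4*((-2*(x + 9)) + 4)) = 200] LHS = 5·(…); ÷5 both sides, so div: -4*((-2*(x + 9)) + 4) = 40.
Step 3. [-4*((-2*(x + 9)) + 4) = 40] LHS = -4·(…); ÷-4 both sides. So div: (-2*(x + 9)) + 4 = -10.
Step 4. [(-2*(x + 9)) + 4 = -10] -2 divides every term; factor it out ⇒ factor: (x + 9) - 2 = 5.
Step 5. [(x + 9) - 2 = 5] peel the -2: add 2 from each side, so sub: x + 9 = 7.
Step 6. [x + 9 = 7] +9 is outermost — subtract 9 both sides. So sub: x = -2.

Answer: x ∈ {-2}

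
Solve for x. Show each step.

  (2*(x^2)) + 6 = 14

Step 1. [(2*(x^2)) + 6 = 14] 2 | LHS and 2 | 14: pull 2 out. So factor: (x^2) + 3 = 7.
Step 2. [(x^2) + 3 = 7] +3 is outermost — subtract 3 both sides. So sub: x^2 = 4.
Step 3. [x^2 = 4] √ both sides: 4 ≥ 0 gives two branches. So sqrt: x = 2 or -2.

Answer: x ∈ {-2, 2}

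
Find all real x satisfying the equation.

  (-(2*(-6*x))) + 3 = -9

Step 1. [(-(2*(-6*x))) + 3 = -9] the outer +3 inverts by subtracting 3 ⇒ sub: -(2*(-6*x)) = -12.
Step 2. [-(2*(-6*x)) = -12] flip signs both sides. So neg: 2*(-6*x) = 12.
Step 3. [2*(-6*x) = 12] 2 out front; divide by 2. So div: -6*x = 6.
Step 4. [-6*x = 6] leading coefficient -6: divide by -6, so div: x = -1.

Answer: x ∈ {-1}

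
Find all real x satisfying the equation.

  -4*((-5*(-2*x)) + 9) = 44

Step 1. [-4*((-5*(-2*x)) + 9) = 44] divide by the outer -4. So div: (-5*(-2*x)) + 9 = -11.
Step 2. [(-5*(-2*x)) + 9 = -11] peel the +9: subtract 9 from each side. So sub: -5*(-2*x) = -20.
Step 3. [-5*(-2*x) = -20] divide by the outer -5, so div: -2*x = 4.
Step 4. [-2*x = 4] -2·(inner) — divide through by -2 ⇒ div: x = -2.

Answer: x ∈ {-2}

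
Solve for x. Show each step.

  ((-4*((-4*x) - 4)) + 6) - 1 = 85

Step 1. [((-4*((-4*x) - 4)) + 6) - 1 = 85] the outer -1 inverts by adding 1, so sub: (-4*((-4*x) - 4)) + 6 = 86.
Step 2. [(-4*((-4*x) - 4)) + 6 = 86] +6 is outermost — subtract 6 both sides, so sub: -4*((-4*x) - 4) = 80.
Step 3. [-4*((-4*x) - 4) = 80] divide by the outer -4. So div: (-4*x) - 4 = -20.
Step 4. [(-4*x) - 4 = -20] the outer -4 inverts by adding 4. So sub: -4*x = -16.
Step 5. [-4*x = -16] -4·(inner) — divide through by -4, so div: x = 4.

Answer: x ∈ {4}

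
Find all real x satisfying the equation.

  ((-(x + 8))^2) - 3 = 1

Step 1. [((-(x + 8))^2) - 3 = 1] -3 is outermost — add 3 both sides ⇒ sub: (-(x + 8))^2 = 4.
Step 2. [(-(x + 8))^2 = 4] 4 ≥ 0, LHS is (·)² — take ±√. So sqrt: -(x + 8) = 2 or -2.
Step 3. [-(x + 8) = 2 or -2] leading − — multiply by −1. So neg: x + 8 = -2 or 2.
Step 4. [x + 8 = -2 or 2] subtract 8: x sits inside (… + 8), so sub: x = -10 or -6.

Answer: x ∈ {-10, -6}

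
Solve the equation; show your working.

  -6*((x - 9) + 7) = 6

Step 1. [-6*((x - 9) + 7) = 6] divide by the outer -6 ⇒ div: (x - 9) + 7 = -1.
Step 2. [(x - 9) + 7 = -1] +7 is outermost — subtract 7 both sides, so sub: x - 9 = -8.
Step 3. [x - 9 = -8] the outer -9 inverts by adding 9. So sub: x = 1.

Answer: x ∈ {1}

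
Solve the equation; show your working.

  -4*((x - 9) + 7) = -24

Step 1. [-4*((x - 9) + 7) = -24] divide by the outer -4, so div: (x - 9) + 7 = 6.
Step 2. [(x - 9) + 7 = 6] peel the +7: subtract 7 from each side, so sub: x - 9 = -1.
Step 3. [x - 9 = -1] 9 comes off first (add 9). So sub: x = 8.

Answer: x ∈ {8}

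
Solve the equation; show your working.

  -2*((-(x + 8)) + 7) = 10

Step 1. [-2*((-(x + 8)) + 7) = 10] -2 out front; divide by -2. So div: (-(x + 8)) + 7 = -5.
Step 2. [(-(x + 8)) + 7 = -5] peel the +7: subtract 7 from each side ⇒ sub: -(x + 8) = -12.
Step 3. [-(x + 8) = -12] LHS negated; negate both sides. So neg: x + 8 = 12.
Step 4. [x + 8 = 12] 8 comes off first (subtract 8), so sub: x = 4.

Answer: x ∈ {4}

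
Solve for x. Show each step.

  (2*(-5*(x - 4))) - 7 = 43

Step 1. [(2*(-5*(x - 4))) - 7 = 43] peel the -7: add 7 from each side ⇒ sub: 2*(-5*(x - 4)) = 50.
Step 2. [2*(-5*(x - 4)) = 50] 2 out front; divide by 2. So div: -5*(x - 4) = 25.
Step 3. [-5*(x - 4) = 25] -5 out front; divide by -5. So div: x - 4 = -5.
Step 4. [x - 4 = -5] the outer -4 inverts by adding 4 ⇒ sub: x = -1.

Answer: x ∈ {-1}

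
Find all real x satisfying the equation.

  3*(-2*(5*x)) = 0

Step 1. [3*(-2*(5*x)) = 0] divide by the outer 3, so div: -2*(5*x) = 0.
Step 2. [-2*(5*x) = 0] -2 out front; divide by -2, so div: 5*x = 0.
Step 3. [5*x = 0] 5·(inner) — divide through by 5, so div: x = 0.

Answer: x ∈ {0}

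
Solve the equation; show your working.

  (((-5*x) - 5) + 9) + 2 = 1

Step 1. [(((-5*x) - 5) + 9) + 2 = 1] +2 is outermost — subtract 2 both sides. So sub: ((-5*x) - 5) + 9 = -1.
Step 2. [((-5*x) - 5) + 9 = -1] peel the +9: subtract 9 from each side. So sub: (-5*x) - 5 = -10.
Step 3. [(-5*x) - 5 = -10] peel the -5: add 5 from each side. So sub: -5*x = -5.
Step 4. [-5*x = -5] -5·(inner) — divide through by -5. So div: x = 1.

Answer: x ∈ {1}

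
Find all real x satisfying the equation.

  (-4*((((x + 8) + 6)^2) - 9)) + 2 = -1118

Step 1. [(-4*((((x + 8) + 6)^2) - 9)) + 2 = -1118] the outer +2 inverts by subtracting 2, so sub: -4*((((x + 8) + 6)^2) - 9) = -1120.
Step 2. [-4*((((x + 8) + 6)^2) - 9) = -1120] -4 out front; divide by -4 ⇒ div: (((x + 8) + 6)^2) - 9 = 280.
Step 3. [(((x + 8) + 6)^2) - 9 = 280] the outer -9 inverts by adding 9 ⇒ sub: ((x + 8) + 6)^2 = 289.
Step 4. [((x + 8) + 6)^2 = 289] LHS squared, RHS 289 ≥ 0: apply √ (±), so sqrt: (x + 8) + 6 = 17 or -17.
Step 5. [(x + 8) + 6 = 17 or -17] subtract 6: x sits inside (… + 6) ⇒ sub: x + 8 = 11 or -23.
Step 6. [x + 8 = 11 or -23] +8 is outermost — subtract 8 both sides. So sub: x = 3 or -31.

Answer: x ∈ {-31, 3}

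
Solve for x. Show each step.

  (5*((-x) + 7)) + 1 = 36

Step 1. [(5*((-x) + 7)) + 1 = 36] subtract 1: x sits inside (… + 1) ⇒ sub: 5*((-x) + 7) = 35.
Step 2. [5*((-x) + 7) = 35] 5 out front; divide by 5 ⇒ div: (-x) + 7 = 7.
Step 3. [(-x) + 7 = 7] peel the +7: subtract 7 from each side ⇒ sub: -x = 0.
Step 4. [-x = 0] leading − — multiply by −1 ⇒ neg: x = 0.

Answer: x ∈ {0}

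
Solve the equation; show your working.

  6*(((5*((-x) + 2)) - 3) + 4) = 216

Step 1. [6*(((5*((-x) + 2)) - 3) + 4) = 216] 6·(inner) — divide through by 6 ⇒ div: ((5*((-x) + 2)) - 3) + 4 = 36.
Step 2. [((5*((-x) + 2)) - 3) + 4 = 36] 4 comes off first (subtract 4). So sub: (5*((-x) + 2)) - 3 = 32.
Step 3. [(5*((-x) + 2)) - 3 = 32] -3 is outermost — add 3 both sides. So sub: 5*((-x) + 2) = 35.
Step 4. [5*((-x) + 2) = 35] leading coefficient 5: divide by 5 ⇒ div: (-x) + 2 = 7.
Step 5. [(-x) + 2 = 7] the outer +2 inverts by subtracting 2 ⇒ sub: -x = 5.
Step 6. [-x = 5] LHS negated; negate both sides. So neg: x = -5.

Answer: x ∈ {-5}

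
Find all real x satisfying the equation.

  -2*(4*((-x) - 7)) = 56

Step 1. [-2*(4*((-x) - 7)) = 56] divide by the outer -2, so div: 4*((-x) - 7) = -28.
Step 2. [4*((-x) - 7) = -28] 4 out front; divide by 4. So div: (-x) - 7 = -7.
Step 3. [(-x) - 7 = -7] the outer -7 inverts by adding 7, so sub: -x = 0.
Step 4. [-x = 0] leading − — multiply by −1 ⇒ neg: x = 0.

Answer: x ∈ {0}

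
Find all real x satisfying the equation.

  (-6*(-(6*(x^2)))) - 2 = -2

Step 1. [(-6*(-(6*(x^2)))) - 2 = -2] peel the -2: add 2 from each side, so sub: -6*(-(6*(x^2))) = 0.
Step 2. [-6*(-(6*(x^2))) = 0] leading coefficient -6: divide by -6 ⇒ div: -(6*(x^2)) = 0.
Step 3. [-(6*(x^2)) = 0] leading − — multiply by −1 ⇒ neg: 6*(x^2) = 0.
Step 4. [6*(x^2) = 0] leading coefficient 6: divide by 6 ⇒ div: x^2 = 0.
Step 5. [x^2 = 0] LHS squared, RHS 0 ≥ 0: apply √ (±), so sqrt: x = 0.

Answer: x ∈ {0}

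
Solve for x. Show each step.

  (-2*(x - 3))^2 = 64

Step 1. [(-2*(x - 3))^2 = 64] 64 ≥ 0, LHS is (·)² — take ±√ ⇒ sqrt: -2*(x - 3) = 8 or -8.
Step 2. [-2*(x - 3) = 8 or -8] leading coefficient -2: divide by -2. So div: x - 3 = -4 or 4.
Step 3. [x - 3 = -4 or 4] the outer -3 inverts by adding 3, so sub: x = -1 or 7.

Answer: x ∈ {-1, 7}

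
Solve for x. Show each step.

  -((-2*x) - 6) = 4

Step 1. [-((-2*x) - 6) = 4] leading − — multiply by −1 ⇒ neg: (-2*x) - 6 = -4.
Step 2. [(-2*x) - 6 = -4] peel the -6: add 6 from each side ⇒ sub: -2*x = 2.
Step 3. [-2*x = 2] -2·(inner) — divide through by -2 ⇒ div: x = -1.

Answer: x ∈ {-1}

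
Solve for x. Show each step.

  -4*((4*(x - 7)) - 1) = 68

Step 1. [-4*((4*(x - 7)) - 1) = 68] -4·(inner) — divide through by -4 ⇒ div: (4*(x - 7)) - 1 = -17.
Step 2. [(4*(x - 7)) - 1 = -17] 1 comes off first (add 1) ⇒ sub: 4*(x - 7) = -16.
Step 3. [4*(x - 7) = -16] 4·(inner) — divide through by 4 ⇒ div: x - 7 = -4.
Step 4. [x - 7 = -4] -7 is outermost — add 7 both sides. So sub: x = 3.

Answer: x ∈ {3}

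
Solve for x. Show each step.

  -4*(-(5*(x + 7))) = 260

Step 1. [-4*(-(5*(x + 7))) = 260] LHS = -4·(…); ÷-4 both sides, so div: -(5*(x + 7)) = -65.
Step 2. [-(5*(x + 7)) = -65] flip signs both sides. So neg: 5*(x + 7) = 65.
Step 3. [5*(x + 7) = 65] divide by the outer 5. So div: x + 7 = 13.
Step 4. [x + 7 = 13] 7 comes off first (subtract 7). So sub: x = 6.

Answer: x ∈ {6}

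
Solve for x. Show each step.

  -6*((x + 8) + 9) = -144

Step 1. [-6*((x + 8) + 9) = -144] -6 out front; divide by -6, so div: (x + 8) + 9 = 24.
Step 2. [(x + 8) + 9 = 24] +9 is outermost — subtract 9 both sides ⇒ sub: x + 8 = 15.
Step 3. [x + 8 = 15] subtract 8: x sits inside (… + 8). So sub: x = 7.

Answer: x ∈ {7}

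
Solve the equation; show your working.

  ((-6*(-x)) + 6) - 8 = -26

Step 1. [((-6*(-x)) + 6) - 8 = -26] -8 is outermost — add 8 both sides, so sub: (-6*(-x)) + 6 = -18.
Step 2. [(-6*(-x)) + 6 = -18] +6 is outermost — subtract 6 both sides, so sub: -6*(-x) = -24.
Step 3. [-6*(-x) = -24] leading coefficient -6: divide by -6, so div: -x = 4.
Step 4. [-x = 4] leading − — multiply by −1. So neg: x = -4.

Answer: x ∈ {-4}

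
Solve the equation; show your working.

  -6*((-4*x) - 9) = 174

Step 1. [-6*((-4*x) - 9) = 174] leading coefficient -6: divide by -6, so div: (-4*x) - 9 = -29.
Step 2. [(-4*x) - 9 = -29] the outer -9 inverts by adding 9, so sub: -4*x = -20.
Step 3. [-4*x = -20] leading coefficient -4: divide by -4 ⇒ div: x = 5.

Answer: x ∈ {5}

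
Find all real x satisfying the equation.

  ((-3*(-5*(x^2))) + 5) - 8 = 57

Step 1. [((-3*(-5*(x^2))) + 5) - 8 = 57] 8 comes off first (add 8). So sub: (-3*(-5*(x^2))) + 5 = 65.
Step 2. [(-3*(-5*(x^2))) + 5 = 65] subtract 5: x sits inside (… + 5) ⇒ sub: -3*(-5*(x^2)) = 60.
Step 3. [-3*(-5*(x^2)) = 60] -3 out front; divide by -3. So div: -5*(x^2) = -20.
Step 4. [-5*(x^2) = -20] -5·(inner) — divide through by -5, so div: x^2 = 4.
Step 5. [x^2 = 4] √ both sides: 4 ≥ 0 gives two branches ⇒ sqrt: x = 2 or -2.

Answer: x ∈ {-2, 2}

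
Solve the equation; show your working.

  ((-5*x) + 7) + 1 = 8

Step 1. [((-5*x) + 7) + 1 = 8] +1 is outermost — subtract 1 both sides, so sub: (-5*x) + 7 = 7.
Step 2. [(-5*x) + 7 = 7] 7 comes off first (subtract 7). So sub: -5*x = 0.
Step 3. [-5*x = 0] leading coefficient -5: divide by -5, so div: x = 0.

Answer: x ∈ {0}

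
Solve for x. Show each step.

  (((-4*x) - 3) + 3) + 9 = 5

Step 1. [(((-4*x) - 3) + 3) + 9 = 5] the outer +9 inverts by subtracting 9, so sub: ((-4*x) - 3) + 3 = -4.
Step 2. [((-4*x) - 3) + 3 = -4] 3 comes off first (subtract 3), so sub: (-4*x) - 3 = -7.
Step 3. [(-4*x) - 3 = -7] the outer -3 inverts by adding 3, so sub: -4*x = -4.
Step 4. [-4*x = -4] LHS = -4·(…); ÷-4 both sides. So div: x = 1.

Answer: x ∈ {1}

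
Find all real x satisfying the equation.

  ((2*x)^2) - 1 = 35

Step 1. [((2*x)^2) - 1 = 35] -1 is outermost — add 1 both sides. So sub: (2*x)^2 = 36.
Step 2. [(2*x)^2 = 36] LHS squared, RHS 36 ≥ 0: apply √ (±). So sqrt: 2*x = 6 or -6.
Step 3. [2*x = 6 or -6] leading coefficient 2: divide by 2. So div: x = 3 or -3.

Answer: x ∈ {-3, 3}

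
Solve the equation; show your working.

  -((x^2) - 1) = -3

Step 1. [-((x^2) - 1) = -3] flip signs both sides. So neg: (x^2) - 1 = 3.
Step 2. [(x^2) - 1 = 3] 1 comes off first (add 1). So sub: x^2 = 4.
Step 3. [x^2 = 4] √ both sides: 4 ≥ 0 gives two branches, so sqrt: x = 2 or -2.

Answer: x ∈ {-2, 2}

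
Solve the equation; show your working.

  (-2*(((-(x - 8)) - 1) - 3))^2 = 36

Step 1. [(-2*(((-(x - 8)) - 1) - 3))^2 = 36] LHS squared, RHS 36 ≥ 0: apply √ (±) ⇒ sqrt: -2*(((-(x - 8)) - 1) - 3) = 6 or -6.
Step 2. [-2*(((-(x - 8)) - 1) - 3) = 6 or -6] leading coefficient -2: divide by -2. So div: ((-(x - 8)) - 1) - 3 = -3 or 3.
Step 3. [((-(x - 8)) - 1) - 3 = -3 or 3] the outer -3 inverts by adding 3, so sub: (-(x - 8)) - 1 = 0 or 6.
Step 4. [(-(x - 8)) - 1 = 0 or 6] -1 is outermost — add 1 both sides. So sub: -(x - 8) = 1 or 7.
Step 5. [-(x - 8) = 1 or 7] leading − — multiply by −1. So neg: x - 8 = -1 or -7.
Step 6. [x - 8 = -1 or -7] -8 is outermost — add 8 both sides ⇒ sub: x = 7 or 1.

Answer: x ∈ {1, 7}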